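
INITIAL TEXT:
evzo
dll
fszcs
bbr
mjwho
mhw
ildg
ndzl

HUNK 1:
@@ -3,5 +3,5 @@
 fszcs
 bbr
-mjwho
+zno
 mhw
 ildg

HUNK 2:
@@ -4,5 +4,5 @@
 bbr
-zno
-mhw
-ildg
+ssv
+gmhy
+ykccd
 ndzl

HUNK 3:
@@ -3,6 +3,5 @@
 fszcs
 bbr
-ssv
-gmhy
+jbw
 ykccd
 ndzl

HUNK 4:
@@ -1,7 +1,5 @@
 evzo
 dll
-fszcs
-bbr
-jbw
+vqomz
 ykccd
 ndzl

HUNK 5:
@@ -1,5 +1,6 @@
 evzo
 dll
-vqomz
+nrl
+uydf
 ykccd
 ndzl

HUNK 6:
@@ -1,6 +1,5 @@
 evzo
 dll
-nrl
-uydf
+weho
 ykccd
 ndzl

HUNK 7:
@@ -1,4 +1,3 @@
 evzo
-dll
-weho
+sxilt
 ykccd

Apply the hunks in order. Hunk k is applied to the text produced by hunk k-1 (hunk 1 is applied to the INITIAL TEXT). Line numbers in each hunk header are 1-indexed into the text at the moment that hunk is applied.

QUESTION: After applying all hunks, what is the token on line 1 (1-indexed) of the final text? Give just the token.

Answer: evzo

Derivation:
Hunk 1: at line 3 remove [mjwho] add [zno] -> 8 lines: evzo dll fszcs bbr zno mhw ildg ndzl
Hunk 2: at line 4 remove [zno,mhw,ildg] add [ssv,gmhy,ykccd] -> 8 lines: evzo dll fszcs bbr ssv gmhy ykccd ndzl
Hunk 3: at line 3 remove [ssv,gmhy] add [jbw] -> 7 lines: evzo dll fszcs bbr jbw ykccd ndzl
Hunk 4: at line 1 remove [fszcs,bbr,jbw] add [vqomz] -> 5 lines: evzo dll vqomz ykccd ndzl
Hunk 5: at line 1 remove [vqomz] add [nrl,uydf] -> 6 lines: evzo dll nrl uydf ykccd ndzl
Hunk 6: at line 1 remove [nrl,uydf] add [weho] -> 5 lines: evzo dll weho ykccd ndzl
Hunk 7: at line 1 remove [dll,weho] add [sxilt] -> 4 lines: evzo sxilt ykccd ndzl
Final line 1: evzo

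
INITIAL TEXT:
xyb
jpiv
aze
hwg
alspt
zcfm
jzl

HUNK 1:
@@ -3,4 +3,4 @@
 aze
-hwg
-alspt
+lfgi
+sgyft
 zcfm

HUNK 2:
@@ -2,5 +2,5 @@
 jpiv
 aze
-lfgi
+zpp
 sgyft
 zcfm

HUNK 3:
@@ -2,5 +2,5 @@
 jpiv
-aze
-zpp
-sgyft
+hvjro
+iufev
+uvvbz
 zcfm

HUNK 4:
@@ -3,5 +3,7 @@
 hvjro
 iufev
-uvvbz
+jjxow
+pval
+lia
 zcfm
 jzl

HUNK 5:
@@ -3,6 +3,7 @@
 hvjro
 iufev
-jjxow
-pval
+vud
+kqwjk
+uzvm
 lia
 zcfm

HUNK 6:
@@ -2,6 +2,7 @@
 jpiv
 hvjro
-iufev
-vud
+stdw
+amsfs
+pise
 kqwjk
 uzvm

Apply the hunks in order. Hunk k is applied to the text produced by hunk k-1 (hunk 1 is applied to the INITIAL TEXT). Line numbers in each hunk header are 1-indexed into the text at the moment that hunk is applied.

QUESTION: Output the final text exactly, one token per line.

Hunk 1: at line 3 remove [hwg,alspt] add [lfgi,sgyft] -> 7 lines: xyb jpiv aze lfgi sgyft zcfm jzl
Hunk 2: at line 2 remove [lfgi] add [zpp] -> 7 lines: xyb jpiv aze zpp sgyft zcfm jzl
Hunk 3: at line 2 remove [aze,zpp,sgyft] add [hvjro,iufev,uvvbz] -> 7 lines: xyb jpiv hvjro iufev uvvbz zcfm jzl
Hunk 4: at line 3 remove [uvvbz] add [jjxow,pval,lia] -> 9 lines: xyb jpiv hvjro iufev jjxow pval lia zcfm jzl
Hunk 5: at line 3 remove [jjxow,pval] add [vud,kqwjk,uzvm] -> 10 lines: xyb jpiv hvjro iufev vud kqwjk uzvm lia zcfm jzl
Hunk 6: at line 2 remove [iufev,vud] add [stdw,amsfs,pise] -> 11 lines: xyb jpiv hvjro stdw amsfs pise kqwjk uzvm lia zcfm jzl

Answer: xyb
jpiv
hvjro
stdw
amsfs
pise
kqwjk
uzvm
lia
zcfm
jzl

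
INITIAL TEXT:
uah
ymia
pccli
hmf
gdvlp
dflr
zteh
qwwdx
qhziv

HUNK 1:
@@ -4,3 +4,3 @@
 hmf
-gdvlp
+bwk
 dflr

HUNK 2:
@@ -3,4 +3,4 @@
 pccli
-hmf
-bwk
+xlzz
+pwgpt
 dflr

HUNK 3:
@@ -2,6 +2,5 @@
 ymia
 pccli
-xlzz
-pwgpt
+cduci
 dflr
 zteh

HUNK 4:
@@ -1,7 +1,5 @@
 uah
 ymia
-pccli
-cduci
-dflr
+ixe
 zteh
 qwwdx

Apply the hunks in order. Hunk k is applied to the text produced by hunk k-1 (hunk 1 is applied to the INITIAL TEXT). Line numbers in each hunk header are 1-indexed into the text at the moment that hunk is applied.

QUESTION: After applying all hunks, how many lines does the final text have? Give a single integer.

Hunk 1: at line 4 remove [gdvlp] add [bwk] -> 9 lines: uah ymia pccli hmf bwk dflr zteh qwwdx qhziv
Hunk 2: at line 3 remove [hmf,bwk] add [xlzz,pwgpt] -> 9 lines: uah ymia pccli xlzz pwgpt dflr zteh qwwdx qhziv
Hunk 3: at line 2 remove [xlzz,pwgpt] add [cduci] -> 8 lines: uah ymia pccli cduci dflr zteh qwwdx qhziv
Hunk 4: at line 1 remove [pccli,cduci,dflr] add [ixe] -> 6 lines: uah ymia ixe zteh qwwdx qhziv
Final line count: 6

Answer: 6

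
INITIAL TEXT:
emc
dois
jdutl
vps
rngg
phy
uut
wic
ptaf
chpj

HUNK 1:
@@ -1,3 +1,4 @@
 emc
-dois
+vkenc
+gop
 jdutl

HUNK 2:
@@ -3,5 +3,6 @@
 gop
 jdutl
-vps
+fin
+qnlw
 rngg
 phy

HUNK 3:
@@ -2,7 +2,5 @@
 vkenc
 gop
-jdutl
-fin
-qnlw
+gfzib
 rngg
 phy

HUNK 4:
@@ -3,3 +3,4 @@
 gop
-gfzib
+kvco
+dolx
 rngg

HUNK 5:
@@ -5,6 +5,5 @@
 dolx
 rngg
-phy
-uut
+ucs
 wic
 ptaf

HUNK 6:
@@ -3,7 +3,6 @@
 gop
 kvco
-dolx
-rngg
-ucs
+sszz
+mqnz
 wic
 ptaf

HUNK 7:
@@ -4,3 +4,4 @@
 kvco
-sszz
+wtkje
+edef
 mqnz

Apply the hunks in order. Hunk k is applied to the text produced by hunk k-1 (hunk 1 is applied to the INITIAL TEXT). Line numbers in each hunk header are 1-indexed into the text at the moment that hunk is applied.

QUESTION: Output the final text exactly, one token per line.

Answer: emc
vkenc
gop
kvco
wtkje
edef
mqnz
wic
ptaf
chpj

Derivation:
Hunk 1: at line 1 remove [dois] add [vkenc,gop] -> 11 lines: emc vkenc gop jdutl vps rngg phy uut wic ptaf chpj
Hunk 2: at line 3 remove [vps] add [fin,qnlw] -> 12 lines: emc vkenc gop jdutl fin qnlw rngg phy uut wic ptaf chpj
Hunk 3: at line 2 remove [jdutl,fin,qnlw] add [gfzib] -> 10 lines: emc vkenc gop gfzib rngg phy uut wic ptaf chpj
Hunk 4: at line 3 remove [gfzib] add [kvco,dolx] -> 11 lines: emc vkenc gop kvco dolx rngg phy uut wic ptaf chpj
Hunk 5: at line 5 remove [phy,uut] add [ucs] -> 10 lines: emc vkenc gop kvco dolx rngg ucs wic ptaf chpj
Hunk 6: at line 3 remove [dolx,rngg,ucs] add [sszz,mqnz] -> 9 lines: emc vkenc gop kvco sszz mqnz wic ptaf chpj
Hunk 7: at line 4 remove [sszz] add [wtkje,edef] -> 10 lines: emc vkenc gop kvco wtkje edef mqnz wic ptaf chpj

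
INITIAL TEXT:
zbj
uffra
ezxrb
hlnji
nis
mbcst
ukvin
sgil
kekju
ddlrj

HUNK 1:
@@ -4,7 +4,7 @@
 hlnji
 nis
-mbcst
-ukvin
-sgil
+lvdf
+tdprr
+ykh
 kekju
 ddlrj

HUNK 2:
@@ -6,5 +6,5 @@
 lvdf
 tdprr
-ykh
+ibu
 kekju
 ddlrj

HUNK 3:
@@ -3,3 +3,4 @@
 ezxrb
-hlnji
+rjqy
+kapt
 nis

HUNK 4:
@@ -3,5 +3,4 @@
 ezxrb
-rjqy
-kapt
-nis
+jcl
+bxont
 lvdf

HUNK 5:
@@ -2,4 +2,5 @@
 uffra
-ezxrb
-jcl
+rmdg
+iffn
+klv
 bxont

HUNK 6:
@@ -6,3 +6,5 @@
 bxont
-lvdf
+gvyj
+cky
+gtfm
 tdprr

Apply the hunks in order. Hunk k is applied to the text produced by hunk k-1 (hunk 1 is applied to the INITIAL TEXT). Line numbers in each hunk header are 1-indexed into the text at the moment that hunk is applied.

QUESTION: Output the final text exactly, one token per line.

Answer: zbj
uffra
rmdg
iffn
klv
bxont
gvyj
cky
gtfm
tdprr
ibu
kekju
ddlrj

Derivation:
Hunk 1: at line 4 remove [mbcst,ukvin,sgil] add [lvdf,tdprr,ykh] -> 10 lines: zbj uffra ezxrb hlnji nis lvdf tdprr ykh kekju ddlrj
Hunk 2: at line 6 remove [ykh] add [ibu] -> 10 lines: zbj uffra ezxrb hlnji nis lvdf tdprr ibu kekju ddlrj
Hunk 3: at line 3 remove [hlnji] add [rjqy,kapt] -> 11 lines: zbj uffra ezxrb rjqy kapt nis lvdf tdprr ibu kekju ddlrj
Hunk 4: at line 3 remove [rjqy,kapt,nis] add [jcl,bxont] -> 10 lines: zbj uffra ezxrb jcl bxont lvdf tdprr ibu kekju ddlrj
Hunk 5: at line 2 remove [ezxrb,jcl] add [rmdg,iffn,klv] -> 11 lines: zbj uffra rmdg iffn klv bxont lvdf tdprr ibu kekju ddlrj
Hunk 6: at line 6 remove [lvdf] add [gvyj,cky,gtfm] -> 13 lines: zbj uffra rmdg iffn klv bxont gvyj cky gtfm tdprr ibu kekju ddlrj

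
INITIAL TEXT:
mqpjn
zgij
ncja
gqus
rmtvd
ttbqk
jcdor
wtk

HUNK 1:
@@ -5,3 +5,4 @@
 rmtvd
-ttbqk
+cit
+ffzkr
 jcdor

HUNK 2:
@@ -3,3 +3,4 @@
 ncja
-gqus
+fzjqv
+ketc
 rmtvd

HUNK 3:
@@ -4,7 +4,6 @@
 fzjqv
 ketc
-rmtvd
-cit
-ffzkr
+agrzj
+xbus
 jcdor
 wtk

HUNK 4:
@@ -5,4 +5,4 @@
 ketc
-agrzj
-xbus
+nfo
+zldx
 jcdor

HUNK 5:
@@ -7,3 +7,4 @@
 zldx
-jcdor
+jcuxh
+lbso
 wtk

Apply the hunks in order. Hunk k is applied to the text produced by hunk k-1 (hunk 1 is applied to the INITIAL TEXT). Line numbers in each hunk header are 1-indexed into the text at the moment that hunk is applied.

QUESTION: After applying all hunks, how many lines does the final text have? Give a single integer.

Answer: 10

Derivation:
Hunk 1: at line 5 remove [ttbqk] add [cit,ffzkr] -> 9 lines: mqpjn zgij ncja gqus rmtvd cit ffzkr jcdor wtk
Hunk 2: at line 3 remove [gqus] add [fzjqv,ketc] -> 10 lines: mqpjn zgij ncja fzjqv ketc rmtvd cit ffzkr jcdor wtk
Hunk 3: at line 4 remove [rmtvd,cit,ffzkr] add [agrzj,xbus] -> 9 lines: mqpjn zgij ncja fzjqv ketc agrzj xbus jcdor wtk
Hunk 4: at line 5 remove [agrzj,xbus] add [nfo,zldx] -> 9 lines: mqpjn zgij ncja fzjqv ketc nfo zldx jcdor wtk
Hunk 5: at line 7 remove [jcdor] add [jcuxh,lbso] -> 10 lines: mqpjn zgij ncja fzjqv ketc nfo zldx jcuxh lbso wtk
Final line count: 10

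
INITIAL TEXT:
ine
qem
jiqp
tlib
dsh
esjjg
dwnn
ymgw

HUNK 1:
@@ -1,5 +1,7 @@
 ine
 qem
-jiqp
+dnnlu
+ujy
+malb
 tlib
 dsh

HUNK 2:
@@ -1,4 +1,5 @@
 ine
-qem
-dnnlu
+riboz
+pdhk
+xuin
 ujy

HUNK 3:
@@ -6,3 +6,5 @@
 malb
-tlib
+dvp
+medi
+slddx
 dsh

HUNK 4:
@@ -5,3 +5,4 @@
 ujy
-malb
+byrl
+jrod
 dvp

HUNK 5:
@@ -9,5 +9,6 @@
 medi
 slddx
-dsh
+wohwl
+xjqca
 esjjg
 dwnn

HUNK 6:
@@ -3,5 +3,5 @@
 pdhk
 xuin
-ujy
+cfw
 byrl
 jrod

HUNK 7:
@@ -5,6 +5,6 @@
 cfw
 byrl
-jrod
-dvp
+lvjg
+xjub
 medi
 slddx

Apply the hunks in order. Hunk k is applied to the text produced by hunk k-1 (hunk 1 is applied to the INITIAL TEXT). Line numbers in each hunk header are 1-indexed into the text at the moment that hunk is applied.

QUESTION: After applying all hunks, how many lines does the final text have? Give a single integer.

Answer: 15

Derivation:
Hunk 1: at line 1 remove [jiqp] add [dnnlu,ujy,malb] -> 10 lines: ine qem dnnlu ujy malb tlib dsh esjjg dwnn ymgw
Hunk 2: at line 1 remove [qem,dnnlu] add [riboz,pdhk,xuin] -> 11 lines: ine riboz pdhk xuin ujy malb tlib dsh esjjg dwnn ymgw
Hunk 3: at line 6 remove [tlib] add [dvp,medi,slddx] -> 13 lines: ine riboz pdhk xuin ujy malb dvp medi slddx dsh esjjg dwnn ymgw
Hunk 4: at line 5 remove [malb] add [byrl,jrod] -> 14 lines: ine riboz pdhk xuin ujy byrl jrod dvp medi slddx dsh esjjg dwnn ymgw
Hunk 5: at line 9 remove [dsh] add [wohwl,xjqca] -> 15 lines: ine riboz pdhk xuin ujy byrl jrod dvp medi slddx wohwl xjqca esjjg dwnn ymgw
Hunk 6: at line 3 remove [ujy] add [cfw] -> 15 lines: ine riboz pdhk xuin cfw byrl jrod dvp medi slddx wohwl xjqca esjjg dwnn ymgw
Hunk 7: at line 5 remove [jrod,dvp] add [lvjg,xjub] -> 15 lines: ine riboz pdhk xuin cfw byrl lvjg xjub medi slddx wohwl xjqca esjjg dwnn ymgw
Final line count: 15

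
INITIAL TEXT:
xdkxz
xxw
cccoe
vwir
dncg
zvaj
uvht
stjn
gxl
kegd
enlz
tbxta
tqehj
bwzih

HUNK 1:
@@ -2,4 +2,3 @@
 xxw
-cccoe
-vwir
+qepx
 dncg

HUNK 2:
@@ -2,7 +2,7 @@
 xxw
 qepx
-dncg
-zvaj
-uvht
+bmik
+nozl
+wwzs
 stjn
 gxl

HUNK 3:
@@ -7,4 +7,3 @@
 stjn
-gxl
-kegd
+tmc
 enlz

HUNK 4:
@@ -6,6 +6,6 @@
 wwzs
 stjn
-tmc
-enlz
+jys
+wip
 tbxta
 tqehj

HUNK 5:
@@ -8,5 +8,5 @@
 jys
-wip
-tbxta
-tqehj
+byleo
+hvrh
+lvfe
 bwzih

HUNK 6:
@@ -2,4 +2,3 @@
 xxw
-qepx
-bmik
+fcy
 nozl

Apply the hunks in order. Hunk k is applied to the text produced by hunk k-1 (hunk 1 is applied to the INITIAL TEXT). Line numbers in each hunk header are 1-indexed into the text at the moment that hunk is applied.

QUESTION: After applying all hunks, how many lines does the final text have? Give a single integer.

Answer: 11

Derivation:
Hunk 1: at line 2 remove [cccoe,vwir] add [qepx] -> 13 lines: xdkxz xxw qepx dncg zvaj uvht stjn gxl kegd enlz tbxta tqehj bwzih
Hunk 2: at line 2 remove [dncg,zvaj,uvht] add [bmik,nozl,wwzs] -> 13 lines: xdkxz xxw qepx bmik nozl wwzs stjn gxl kegd enlz tbxta tqehj bwzih
Hunk 3: at line 7 remove [gxl,kegd] add [tmc] -> 12 lines: xdkxz xxw qepx bmik nozl wwzs stjn tmc enlz tbxta tqehj bwzih
Hunk 4: at line 6 remove [tmc,enlz] add [jys,wip] -> 12 lines: xdkxz xxw qepx bmik nozl wwzs stjn jys wip tbxta tqehj bwzih
Hunk 5: at line 8 remove [wip,tbxta,tqehj] add [byleo,hvrh,lvfe] -> 12 lines: xdkxz xxw qepx bmik nozl wwzs stjn jys byleo hvrh lvfe bwzih
Hunk 6: at line 2 remove [qepx,bmik] add [fcy] -> 11 lines: xdkxz xxw fcy nozl wwzs stjn jys byleo hvrh lvfe bwzih
Final line count: 11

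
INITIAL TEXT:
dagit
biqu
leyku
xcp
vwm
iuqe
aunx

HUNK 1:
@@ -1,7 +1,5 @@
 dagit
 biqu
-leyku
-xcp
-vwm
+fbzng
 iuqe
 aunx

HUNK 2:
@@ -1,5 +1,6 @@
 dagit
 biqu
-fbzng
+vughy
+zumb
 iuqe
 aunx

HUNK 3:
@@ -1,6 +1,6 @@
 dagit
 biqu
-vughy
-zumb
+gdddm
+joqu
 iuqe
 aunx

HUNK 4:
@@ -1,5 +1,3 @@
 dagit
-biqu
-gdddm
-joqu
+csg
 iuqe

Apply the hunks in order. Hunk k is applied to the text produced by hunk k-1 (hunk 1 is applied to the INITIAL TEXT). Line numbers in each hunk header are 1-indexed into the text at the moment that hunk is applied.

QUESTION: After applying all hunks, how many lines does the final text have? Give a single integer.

Answer: 4

Derivation:
Hunk 1: at line 1 remove [leyku,xcp,vwm] add [fbzng] -> 5 lines: dagit biqu fbzng iuqe aunx
Hunk 2: at line 1 remove [fbzng] add [vughy,zumb] -> 6 lines: dagit biqu vughy zumb iuqe aunx
Hunk 3: at line 1 remove [vughy,zumb] add [gdddm,joqu] -> 6 lines: dagit biqu gdddm joqu iuqe aunx
Hunk 4: at line 1 remove [biqu,gdddm,joqu] add [csg] -> 4 lines: dagit csg iuqe aunx
Final line count: 4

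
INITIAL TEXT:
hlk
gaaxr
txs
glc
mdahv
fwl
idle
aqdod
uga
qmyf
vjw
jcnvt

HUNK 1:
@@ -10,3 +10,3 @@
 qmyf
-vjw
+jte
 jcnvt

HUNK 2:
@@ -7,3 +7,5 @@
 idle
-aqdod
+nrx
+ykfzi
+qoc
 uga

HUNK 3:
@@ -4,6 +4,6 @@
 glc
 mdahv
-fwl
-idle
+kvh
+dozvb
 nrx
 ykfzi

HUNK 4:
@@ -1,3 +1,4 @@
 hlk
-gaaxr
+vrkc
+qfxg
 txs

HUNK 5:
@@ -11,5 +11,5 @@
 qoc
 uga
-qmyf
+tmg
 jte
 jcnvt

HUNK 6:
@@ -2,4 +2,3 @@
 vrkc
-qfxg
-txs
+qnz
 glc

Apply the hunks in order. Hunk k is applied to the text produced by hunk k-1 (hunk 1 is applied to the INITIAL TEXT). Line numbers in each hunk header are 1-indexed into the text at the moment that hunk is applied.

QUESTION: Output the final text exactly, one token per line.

Answer: hlk
vrkc
qnz
glc
mdahv
kvh
dozvb
nrx
ykfzi
qoc
uga
tmg
jte
jcnvt

Derivation:
Hunk 1: at line 10 remove [vjw] add [jte] -> 12 lines: hlk gaaxr txs glc mdahv fwl idle aqdod uga qmyf jte jcnvt
Hunk 2: at line 7 remove [aqdod] add [nrx,ykfzi,qoc] -> 14 lines: hlk gaaxr txs glc mdahv fwl idle nrx ykfzi qoc uga qmyf jte jcnvt
Hunk 3: at line 4 remove [fwl,idle] add [kvh,dozvb] -> 14 lines: hlk gaaxr txs glc mdahv kvh dozvb nrx ykfzi qoc uga qmyf jte jcnvt
Hunk 4: at line 1 remove [gaaxr] add [vrkc,qfxg] -> 15 lines: hlk vrkc qfxg txs glc mdahv kvh dozvb nrx ykfzi qoc uga qmyf jte jcnvt
Hunk 5: at line 11 remove [qmyf] add [tmg] -> 15 lines: hlk vrkc qfxg txs glc mdahv kvh dozvb nrx ykfzi qoc uga tmg jte jcnvt
Hunk 6: at line 2 remove [qfxg,txs] add [qnz] -> 14 lines: hlk vrkc qnz glc mdahv kvh dozvb nrx ykfzi qoc uga tmg jte jcnvt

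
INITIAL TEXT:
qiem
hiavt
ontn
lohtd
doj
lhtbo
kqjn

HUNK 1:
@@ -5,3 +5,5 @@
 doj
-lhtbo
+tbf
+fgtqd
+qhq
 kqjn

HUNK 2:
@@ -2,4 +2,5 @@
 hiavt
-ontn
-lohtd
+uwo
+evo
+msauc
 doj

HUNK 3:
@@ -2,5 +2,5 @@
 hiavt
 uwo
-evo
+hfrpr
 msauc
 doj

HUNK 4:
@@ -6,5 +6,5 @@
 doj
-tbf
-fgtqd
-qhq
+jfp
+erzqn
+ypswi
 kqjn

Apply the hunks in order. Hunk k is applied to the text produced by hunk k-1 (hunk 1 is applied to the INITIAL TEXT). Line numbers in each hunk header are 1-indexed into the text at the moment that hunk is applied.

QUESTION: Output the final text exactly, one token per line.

Hunk 1: at line 5 remove [lhtbo] add [tbf,fgtqd,qhq] -> 9 lines: qiem hiavt ontn lohtd doj tbf fgtqd qhq kqjn
Hunk 2: at line 2 remove [ontn,lohtd] add [uwo,evo,msauc] -> 10 lines: qiem hiavt uwo evo msauc doj tbf fgtqd qhq kqjn
Hunk 3: at line 2 remove [evo] add [hfrpr] -> 10 lines: qiem hiavt uwo hfrpr msauc doj tbf fgtqd qhq kqjn
Hunk 4: at line 6 remove [tbf,fgtqd,qhq] add [jfp,erzqn,ypswi] -> 10 lines: qiem hiavt uwo hfrpr msauc doj jfp erzqn ypswi kqjn

Answer: qiem
hiavt
uwo
hfrpr
msauc
doj
jfp
erzqn
ypswi
kqjn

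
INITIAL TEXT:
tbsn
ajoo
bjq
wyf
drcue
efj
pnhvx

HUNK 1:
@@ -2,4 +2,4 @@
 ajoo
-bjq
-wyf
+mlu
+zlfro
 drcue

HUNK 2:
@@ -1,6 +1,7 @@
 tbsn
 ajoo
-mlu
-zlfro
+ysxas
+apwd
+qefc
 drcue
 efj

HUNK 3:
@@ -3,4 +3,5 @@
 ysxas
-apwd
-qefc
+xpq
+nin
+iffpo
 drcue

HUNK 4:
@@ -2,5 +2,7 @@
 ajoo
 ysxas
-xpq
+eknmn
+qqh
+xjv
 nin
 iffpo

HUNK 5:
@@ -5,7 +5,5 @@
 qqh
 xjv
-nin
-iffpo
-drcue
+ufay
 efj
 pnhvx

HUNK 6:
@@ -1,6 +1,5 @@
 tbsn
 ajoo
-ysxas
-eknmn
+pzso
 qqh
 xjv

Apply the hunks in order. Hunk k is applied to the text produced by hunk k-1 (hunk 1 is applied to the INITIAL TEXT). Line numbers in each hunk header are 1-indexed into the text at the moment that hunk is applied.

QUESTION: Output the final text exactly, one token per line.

Answer: tbsn
ajoo
pzso
qqh
xjv
ufay
efj
pnhvx

Derivation:
Hunk 1: at line 2 remove [bjq,wyf] add [mlu,zlfro] -> 7 lines: tbsn ajoo mlu zlfro drcue efj pnhvx
Hunk 2: at line 1 remove [mlu,zlfro] add [ysxas,apwd,qefc] -> 8 lines: tbsn ajoo ysxas apwd qefc drcue efj pnhvx
Hunk 3: at line 3 remove [apwd,qefc] add [xpq,nin,iffpo] -> 9 lines: tbsn ajoo ysxas xpq nin iffpo drcue efj pnhvx
Hunk 4: at line 2 remove [xpq] add [eknmn,qqh,xjv] -> 11 lines: tbsn ajoo ysxas eknmn qqh xjv nin iffpo drcue efj pnhvx
Hunk 5: at line 5 remove [nin,iffpo,drcue] add [ufay] -> 9 lines: tbsn ajoo ysxas eknmn qqh xjv ufay efj pnhvx
Hunk 6: at line 1 remove [ysxas,eknmn] add [pzso] -> 8 lines: tbsn ajoo pzso qqh xjv ufay efj pnhvx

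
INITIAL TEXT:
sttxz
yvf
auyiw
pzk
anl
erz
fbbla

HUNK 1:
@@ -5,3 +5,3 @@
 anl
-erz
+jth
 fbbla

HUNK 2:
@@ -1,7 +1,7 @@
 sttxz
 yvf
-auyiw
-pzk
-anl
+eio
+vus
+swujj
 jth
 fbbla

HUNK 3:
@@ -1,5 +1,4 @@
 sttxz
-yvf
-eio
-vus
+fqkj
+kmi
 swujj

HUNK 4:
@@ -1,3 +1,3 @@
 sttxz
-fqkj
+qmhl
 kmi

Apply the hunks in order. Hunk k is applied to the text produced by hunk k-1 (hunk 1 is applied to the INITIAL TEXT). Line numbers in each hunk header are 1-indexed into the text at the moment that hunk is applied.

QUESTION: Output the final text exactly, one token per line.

Answer: sttxz
qmhl
kmi
swujj
jth
fbbla

Derivation:
Hunk 1: at line 5 remove [erz] add [jth] -> 7 lines: sttxz yvf auyiw pzk anl jth fbbla
Hunk 2: at line 1 remove [auyiw,pzk,anl] add [eio,vus,swujj] -> 7 lines: sttxz yvf eio vus swujj jth fbbla
Hunk 3: at line 1 remove [yvf,eio,vus] add [fqkj,kmi] -> 6 lines: sttxz fqkj kmi swujj jth fbbla
Hunk 4: at line 1 remove [fqkj] add [qmhl] -> 6 lines: sttxz qmhl kmi swujj jth fbbla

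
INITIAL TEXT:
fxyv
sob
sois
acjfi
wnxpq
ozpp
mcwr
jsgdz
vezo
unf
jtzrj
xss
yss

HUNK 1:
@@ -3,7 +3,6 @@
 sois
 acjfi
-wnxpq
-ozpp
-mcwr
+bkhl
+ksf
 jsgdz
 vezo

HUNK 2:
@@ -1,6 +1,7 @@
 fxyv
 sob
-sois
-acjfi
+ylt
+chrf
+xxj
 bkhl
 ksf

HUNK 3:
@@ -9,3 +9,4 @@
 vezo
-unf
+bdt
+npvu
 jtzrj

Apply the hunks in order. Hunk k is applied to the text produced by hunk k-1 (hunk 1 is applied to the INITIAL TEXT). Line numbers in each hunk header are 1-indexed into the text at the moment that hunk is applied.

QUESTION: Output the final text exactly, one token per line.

Hunk 1: at line 3 remove [wnxpq,ozpp,mcwr] add [bkhl,ksf] -> 12 lines: fxyv sob sois acjfi bkhl ksf jsgdz vezo unf jtzrj xss yss
Hunk 2: at line 1 remove [sois,acjfi] add [ylt,chrf,xxj] -> 13 lines: fxyv sob ylt chrf xxj bkhl ksf jsgdz vezo unf jtzrj xss yss
Hunk 3: at line 9 remove [unf] add [bdt,npvu] -> 14 lines: fxyv sob ylt chrf xxj bkhl ksf jsgdz vezo bdt npvu jtzrj xss yss

Answer: fxyv
sob
ylt
chrf
xxj
bkhl
ksf
jsgdz
vezo
bdt
npvu
jtzrj
xss
yss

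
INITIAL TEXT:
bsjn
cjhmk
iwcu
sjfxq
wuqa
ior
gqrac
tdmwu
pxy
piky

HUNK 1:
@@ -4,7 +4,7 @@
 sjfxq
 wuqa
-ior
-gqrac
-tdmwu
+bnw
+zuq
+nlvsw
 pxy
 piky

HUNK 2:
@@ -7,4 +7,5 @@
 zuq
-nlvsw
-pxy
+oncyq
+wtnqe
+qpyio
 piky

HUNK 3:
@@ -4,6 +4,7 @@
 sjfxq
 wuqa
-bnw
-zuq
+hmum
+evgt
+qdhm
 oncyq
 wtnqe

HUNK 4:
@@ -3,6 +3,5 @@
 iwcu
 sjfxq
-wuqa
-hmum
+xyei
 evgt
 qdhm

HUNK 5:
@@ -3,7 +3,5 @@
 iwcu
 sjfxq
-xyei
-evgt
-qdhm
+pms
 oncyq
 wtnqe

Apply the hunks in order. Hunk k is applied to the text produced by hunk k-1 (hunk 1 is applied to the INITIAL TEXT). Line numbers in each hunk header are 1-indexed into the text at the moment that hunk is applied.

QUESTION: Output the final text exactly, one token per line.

Answer: bsjn
cjhmk
iwcu
sjfxq
pms
oncyq
wtnqe
qpyio
piky

Derivation:
Hunk 1: at line 4 remove [ior,gqrac,tdmwu] add [bnw,zuq,nlvsw] -> 10 lines: bsjn cjhmk iwcu sjfxq wuqa bnw zuq nlvsw pxy piky
Hunk 2: at line 7 remove [nlvsw,pxy] add [oncyq,wtnqe,qpyio] -> 11 lines: bsjn cjhmk iwcu sjfxq wuqa bnw zuq oncyq wtnqe qpyio piky
Hunk 3: at line 4 remove [bnw,zuq] add [hmum,evgt,qdhm] -> 12 lines: bsjn cjhmk iwcu sjfxq wuqa hmum evgt qdhm oncyq wtnqe qpyio piky
Hunk 4: at line 3 remove [wuqa,hmum] add [xyei] -> 11 lines: bsjn cjhmk iwcu sjfxq xyei evgt qdhm oncyq wtnqe qpyio piky
Hunk 5: at line 3 remove [xyei,evgt,qdhm] add [pms] -> 9 lines: bsjn cjhmk iwcu sjfxq pms oncyq wtnqe qpyio piky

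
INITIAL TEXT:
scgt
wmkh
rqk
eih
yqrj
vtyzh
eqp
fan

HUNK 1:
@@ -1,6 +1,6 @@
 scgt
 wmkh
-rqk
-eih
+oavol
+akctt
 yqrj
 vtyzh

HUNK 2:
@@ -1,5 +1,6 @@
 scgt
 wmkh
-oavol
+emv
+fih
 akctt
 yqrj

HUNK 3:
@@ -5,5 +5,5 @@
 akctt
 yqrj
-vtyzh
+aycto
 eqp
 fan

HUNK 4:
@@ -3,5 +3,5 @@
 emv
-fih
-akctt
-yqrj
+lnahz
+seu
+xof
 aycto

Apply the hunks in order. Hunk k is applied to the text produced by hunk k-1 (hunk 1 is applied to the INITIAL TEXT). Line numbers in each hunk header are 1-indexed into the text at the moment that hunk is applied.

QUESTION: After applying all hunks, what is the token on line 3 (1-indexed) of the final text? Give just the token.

Answer: emv

Derivation:
Hunk 1: at line 1 remove [rqk,eih] add [oavol,akctt] -> 8 lines: scgt wmkh oavol akctt yqrj vtyzh eqp fan
Hunk 2: at line 1 remove [oavol] add [emv,fih] -> 9 lines: scgt wmkh emv fih akctt yqrj vtyzh eqp fan
Hunk 3: at line 5 remove [vtyzh] add [aycto] -> 9 lines: scgt wmkh emv fih akctt yqrj aycto eqp fan
Hunk 4: at line 3 remove [fih,akctt,yqrj] add [lnahz,seu,xof] -> 9 lines: scgt wmkh emv lnahz seu xof aycto eqp fan
Final line 3: emv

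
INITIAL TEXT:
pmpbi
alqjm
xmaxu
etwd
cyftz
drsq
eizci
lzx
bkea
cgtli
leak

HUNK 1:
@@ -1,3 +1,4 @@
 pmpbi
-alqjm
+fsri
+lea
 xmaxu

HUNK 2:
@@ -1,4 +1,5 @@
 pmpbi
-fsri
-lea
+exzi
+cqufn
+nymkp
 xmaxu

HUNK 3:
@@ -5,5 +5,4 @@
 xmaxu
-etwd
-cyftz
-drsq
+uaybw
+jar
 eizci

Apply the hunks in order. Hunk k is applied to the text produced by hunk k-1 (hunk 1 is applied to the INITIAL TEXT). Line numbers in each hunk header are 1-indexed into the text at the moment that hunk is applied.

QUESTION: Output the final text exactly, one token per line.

Hunk 1: at line 1 remove [alqjm] add [fsri,lea] -> 12 lines: pmpbi fsri lea xmaxu etwd cyftz drsq eizci lzx bkea cgtli leak
Hunk 2: at line 1 remove [fsri,lea] add [exzi,cqufn,nymkp] -> 13 lines: pmpbi exzi cqufn nymkp xmaxu etwd cyftz drsq eizci lzx bkea cgtli leak
Hunk 3: at line 5 remove [etwd,cyftz,drsq] add [uaybw,jar] -> 12 lines: pmpbi exzi cqufn nymkp xmaxu uaybw jar eizci lzx bkea cgtli leak

Answer: pmpbi
exzi
cqufn
nymkp
xmaxu
uaybw
jar
eizci
lzx
bkea
cgtli
leak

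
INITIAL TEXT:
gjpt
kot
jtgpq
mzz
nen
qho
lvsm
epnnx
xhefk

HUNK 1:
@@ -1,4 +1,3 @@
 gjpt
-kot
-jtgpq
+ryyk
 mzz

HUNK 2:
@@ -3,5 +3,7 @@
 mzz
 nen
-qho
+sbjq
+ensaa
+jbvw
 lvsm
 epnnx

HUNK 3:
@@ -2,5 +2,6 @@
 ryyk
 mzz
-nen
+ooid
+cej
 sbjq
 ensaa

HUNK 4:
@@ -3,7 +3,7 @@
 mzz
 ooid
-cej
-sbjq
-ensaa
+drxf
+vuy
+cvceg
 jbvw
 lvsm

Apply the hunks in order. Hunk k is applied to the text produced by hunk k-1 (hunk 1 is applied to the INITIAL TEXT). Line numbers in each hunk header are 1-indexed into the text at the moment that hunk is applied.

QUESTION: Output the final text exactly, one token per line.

Hunk 1: at line 1 remove [kot,jtgpq] add [ryyk] -> 8 lines: gjpt ryyk mzz nen qho lvsm epnnx xhefk
Hunk 2: at line 3 remove [qho] add [sbjq,ensaa,jbvw] -> 10 lines: gjpt ryyk mzz nen sbjq ensaa jbvw lvsm epnnx xhefk
Hunk 3: at line 2 remove [nen] add [ooid,cej] -> 11 lines: gjpt ryyk mzz ooid cej sbjq ensaa jbvw lvsm epnnx xhefk
Hunk 4: at line 3 remove [cej,sbjq,ensaa] add [drxf,vuy,cvceg] -> 11 lines: gjpt ryyk mzz ooid drxf vuy cvceg jbvw lvsm epnnx xhefk

Answer: gjpt
ryyk
mzz
ooid
drxf
vuy
cvceg
jbvw
lvsm
epnnx
xhefk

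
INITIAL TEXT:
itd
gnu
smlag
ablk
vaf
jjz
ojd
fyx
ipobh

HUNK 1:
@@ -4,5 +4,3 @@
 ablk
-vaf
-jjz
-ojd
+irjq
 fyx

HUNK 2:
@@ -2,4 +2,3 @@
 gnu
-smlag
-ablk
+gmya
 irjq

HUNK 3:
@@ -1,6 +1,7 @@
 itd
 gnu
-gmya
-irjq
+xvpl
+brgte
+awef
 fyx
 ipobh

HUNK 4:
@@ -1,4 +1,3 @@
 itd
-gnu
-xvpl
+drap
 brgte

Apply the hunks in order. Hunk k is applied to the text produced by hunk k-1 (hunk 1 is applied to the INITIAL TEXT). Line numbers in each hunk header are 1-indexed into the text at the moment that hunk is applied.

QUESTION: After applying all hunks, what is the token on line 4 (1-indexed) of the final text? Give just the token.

Answer: awef

Derivation:
Hunk 1: at line 4 remove [vaf,jjz,ojd] add [irjq] -> 7 lines: itd gnu smlag ablk irjq fyx ipobh
Hunk 2: at line 2 remove [smlag,ablk] add [gmya] -> 6 lines: itd gnu gmya irjq fyx ipobh
Hunk 3: at line 1 remove [gmya,irjq] add [xvpl,brgte,awef] -> 7 lines: itd gnu xvpl brgte awef fyx ipobh
Hunk 4: at line 1 remove [gnu,xvpl] add [drap] -> 6 lines: itd drap brgte awef fyx ipobh
Final line 4: awef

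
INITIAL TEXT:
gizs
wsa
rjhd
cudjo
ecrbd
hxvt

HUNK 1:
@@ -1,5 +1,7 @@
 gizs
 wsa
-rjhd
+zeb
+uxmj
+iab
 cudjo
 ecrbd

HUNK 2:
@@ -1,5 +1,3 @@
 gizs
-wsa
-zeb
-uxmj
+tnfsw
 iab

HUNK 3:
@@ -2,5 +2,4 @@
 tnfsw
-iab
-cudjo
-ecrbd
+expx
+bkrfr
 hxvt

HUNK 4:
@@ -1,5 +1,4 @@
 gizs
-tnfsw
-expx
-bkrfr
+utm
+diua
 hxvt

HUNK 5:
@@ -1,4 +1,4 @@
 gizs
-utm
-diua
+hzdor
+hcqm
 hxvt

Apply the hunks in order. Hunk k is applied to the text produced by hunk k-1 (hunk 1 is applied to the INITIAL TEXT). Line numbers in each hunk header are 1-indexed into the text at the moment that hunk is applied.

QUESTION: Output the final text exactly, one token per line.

Answer: gizs
hzdor
hcqm
hxvt

Derivation:
Hunk 1: at line 1 remove [rjhd] add [zeb,uxmj,iab] -> 8 lines: gizs wsa zeb uxmj iab cudjo ecrbd hxvt
Hunk 2: at line 1 remove [wsa,zeb,uxmj] add [tnfsw] -> 6 lines: gizs tnfsw iab cudjo ecrbd hxvt
Hunk 3: at line 2 remove [iab,cudjo,ecrbd] add [expx,bkrfr] -> 5 lines: gizs tnfsw expx bkrfr hxvt
Hunk 4: at line 1 remove [tnfsw,expx,bkrfr] add [utm,diua] -> 4 lines: gizs utm diua hxvt
Hunk 5: at line 1 remove [utm,diua] add [hzdor,hcqm] -> 4 lines: gizs hzdor hcqm hxvt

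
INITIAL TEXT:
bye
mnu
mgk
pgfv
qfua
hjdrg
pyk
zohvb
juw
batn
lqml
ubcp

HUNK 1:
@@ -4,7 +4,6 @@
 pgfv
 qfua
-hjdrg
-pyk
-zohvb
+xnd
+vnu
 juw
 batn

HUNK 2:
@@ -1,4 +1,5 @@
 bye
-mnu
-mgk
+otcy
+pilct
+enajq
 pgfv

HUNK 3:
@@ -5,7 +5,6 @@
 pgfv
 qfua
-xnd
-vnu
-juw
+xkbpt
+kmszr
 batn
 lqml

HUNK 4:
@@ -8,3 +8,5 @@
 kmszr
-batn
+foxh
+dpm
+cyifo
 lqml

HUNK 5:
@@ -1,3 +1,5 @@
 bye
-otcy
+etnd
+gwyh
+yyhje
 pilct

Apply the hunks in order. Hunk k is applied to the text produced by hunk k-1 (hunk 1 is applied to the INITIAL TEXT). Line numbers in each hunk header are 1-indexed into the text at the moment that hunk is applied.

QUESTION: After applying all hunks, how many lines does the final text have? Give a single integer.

Hunk 1: at line 4 remove [hjdrg,pyk,zohvb] add [xnd,vnu] -> 11 lines: bye mnu mgk pgfv qfua xnd vnu juw batn lqml ubcp
Hunk 2: at line 1 remove [mnu,mgk] add [otcy,pilct,enajq] -> 12 lines: bye otcy pilct enajq pgfv qfua xnd vnu juw batn lqml ubcp
Hunk 3: at line 5 remove [xnd,vnu,juw] add [xkbpt,kmszr] -> 11 lines: bye otcy pilct enajq pgfv qfua xkbpt kmszr batn lqml ubcp
Hunk 4: at line 8 remove [batn] add [foxh,dpm,cyifo] -> 13 lines: bye otcy pilct enajq pgfv qfua xkbpt kmszr foxh dpm cyifo lqml ubcp
Hunk 5: at line 1 remove [otcy] add [etnd,gwyh,yyhje] -> 15 lines: bye etnd gwyh yyhje pilct enajq pgfv qfua xkbpt kmszr foxh dpm cyifo lqml ubcp
Final line count: 15

Answer: 15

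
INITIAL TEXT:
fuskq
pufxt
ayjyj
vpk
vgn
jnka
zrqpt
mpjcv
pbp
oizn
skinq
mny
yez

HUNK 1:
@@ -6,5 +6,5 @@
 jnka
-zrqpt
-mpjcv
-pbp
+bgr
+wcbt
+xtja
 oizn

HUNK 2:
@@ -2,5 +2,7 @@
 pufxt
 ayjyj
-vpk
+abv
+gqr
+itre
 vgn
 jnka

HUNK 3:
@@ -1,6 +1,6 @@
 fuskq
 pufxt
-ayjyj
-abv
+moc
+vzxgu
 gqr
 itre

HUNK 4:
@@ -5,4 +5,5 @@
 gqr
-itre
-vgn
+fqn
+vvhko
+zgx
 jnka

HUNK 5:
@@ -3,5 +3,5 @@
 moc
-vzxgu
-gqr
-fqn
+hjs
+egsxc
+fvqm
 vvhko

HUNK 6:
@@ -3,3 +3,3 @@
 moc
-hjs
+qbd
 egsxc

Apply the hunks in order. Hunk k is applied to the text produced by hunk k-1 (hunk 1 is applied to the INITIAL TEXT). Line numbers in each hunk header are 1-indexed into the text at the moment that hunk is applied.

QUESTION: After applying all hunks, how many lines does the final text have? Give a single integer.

Hunk 1: at line 6 remove [zrqpt,mpjcv,pbp] add [bgr,wcbt,xtja] -> 13 lines: fuskq pufxt ayjyj vpk vgn jnka bgr wcbt xtja oizn skinq mny yez
Hunk 2: at line 2 remove [vpk] add [abv,gqr,itre] -> 15 lines: fuskq pufxt ayjyj abv gqr itre vgn jnka bgr wcbt xtja oizn skinq mny yez
Hunk 3: at line 1 remove [ayjyj,abv] add [moc,vzxgu] -> 15 lines: fuskq pufxt moc vzxgu gqr itre vgn jnka bgr wcbt xtja oizn skinq mny yez
Hunk 4: at line 5 remove [itre,vgn] add [fqn,vvhko,zgx] -> 16 lines: fuskq pufxt moc vzxgu gqr fqn vvhko zgx jnka bgr wcbt xtja oizn skinq mny yez
Hunk 5: at line 3 remove [vzxgu,gqr,fqn] add [hjs,egsxc,fvqm] -> 16 lines: fuskq pufxt moc hjs egsxc fvqm vvhko zgx jnka bgr wcbt xtja oizn skinq mny yez
Hunk 6: at line 3 remove [hjs] add [qbd] -> 16 lines: fuskq pufxt moc qbd egsxc fvqm vvhko zgx jnka bgr wcbt xtja oizn skinq mny yez
Final line count: 16

Answer: 16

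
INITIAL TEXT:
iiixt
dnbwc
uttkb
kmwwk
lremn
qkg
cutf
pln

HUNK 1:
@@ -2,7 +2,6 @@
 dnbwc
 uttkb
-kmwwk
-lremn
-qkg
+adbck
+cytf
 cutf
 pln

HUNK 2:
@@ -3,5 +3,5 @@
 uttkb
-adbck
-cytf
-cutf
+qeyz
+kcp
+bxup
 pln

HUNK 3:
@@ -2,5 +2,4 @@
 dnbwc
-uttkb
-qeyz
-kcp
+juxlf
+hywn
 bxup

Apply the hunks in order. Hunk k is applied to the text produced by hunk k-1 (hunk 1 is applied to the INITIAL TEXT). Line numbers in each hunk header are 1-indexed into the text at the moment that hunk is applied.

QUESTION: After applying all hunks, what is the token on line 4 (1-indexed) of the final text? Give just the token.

Answer: hywn

Derivation:
Hunk 1: at line 2 remove [kmwwk,lremn,qkg] add [adbck,cytf] -> 7 lines: iiixt dnbwc uttkb adbck cytf cutf pln
Hunk 2: at line 3 remove [adbck,cytf,cutf] add [qeyz,kcp,bxup] -> 7 lines: iiixt dnbwc uttkb qeyz kcp bxup pln
Hunk 3: at line 2 remove [uttkb,qeyz,kcp] add [juxlf,hywn] -> 6 lines: iiixt dnbwc juxlf hywn bxup pln
Final line 4: hywn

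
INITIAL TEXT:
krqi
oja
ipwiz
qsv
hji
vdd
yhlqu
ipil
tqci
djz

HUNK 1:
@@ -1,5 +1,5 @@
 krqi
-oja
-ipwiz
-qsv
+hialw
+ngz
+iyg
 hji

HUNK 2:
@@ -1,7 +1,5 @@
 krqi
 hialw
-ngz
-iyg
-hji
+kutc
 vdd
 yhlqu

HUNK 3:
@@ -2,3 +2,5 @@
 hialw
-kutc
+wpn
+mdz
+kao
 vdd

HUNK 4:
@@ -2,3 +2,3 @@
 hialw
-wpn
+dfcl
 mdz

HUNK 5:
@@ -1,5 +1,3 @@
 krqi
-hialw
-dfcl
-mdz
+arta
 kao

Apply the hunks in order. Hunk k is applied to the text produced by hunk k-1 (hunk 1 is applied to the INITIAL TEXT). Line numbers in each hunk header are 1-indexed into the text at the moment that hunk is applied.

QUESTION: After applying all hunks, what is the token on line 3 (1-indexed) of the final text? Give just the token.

Hunk 1: at line 1 remove [oja,ipwiz,qsv] add [hialw,ngz,iyg] -> 10 lines: krqi hialw ngz iyg hji vdd yhlqu ipil tqci djz
Hunk 2: at line 1 remove [ngz,iyg,hji] add [kutc] -> 8 lines: krqi hialw kutc vdd yhlqu ipil tqci djz
Hunk 3: at line 2 remove [kutc] add [wpn,mdz,kao] -> 10 lines: krqi hialw wpn mdz kao vdd yhlqu ipil tqci djz
Hunk 4: at line 2 remove [wpn] add [dfcl] -> 10 lines: krqi hialw dfcl mdz kao vdd yhlqu ipil tqci djz
Hunk 5: at line 1 remove [hialw,dfcl,mdz] add [arta] -> 8 lines: krqi arta kao vdd yhlqu ipil tqci djz
Final line 3: kao

Answer: kao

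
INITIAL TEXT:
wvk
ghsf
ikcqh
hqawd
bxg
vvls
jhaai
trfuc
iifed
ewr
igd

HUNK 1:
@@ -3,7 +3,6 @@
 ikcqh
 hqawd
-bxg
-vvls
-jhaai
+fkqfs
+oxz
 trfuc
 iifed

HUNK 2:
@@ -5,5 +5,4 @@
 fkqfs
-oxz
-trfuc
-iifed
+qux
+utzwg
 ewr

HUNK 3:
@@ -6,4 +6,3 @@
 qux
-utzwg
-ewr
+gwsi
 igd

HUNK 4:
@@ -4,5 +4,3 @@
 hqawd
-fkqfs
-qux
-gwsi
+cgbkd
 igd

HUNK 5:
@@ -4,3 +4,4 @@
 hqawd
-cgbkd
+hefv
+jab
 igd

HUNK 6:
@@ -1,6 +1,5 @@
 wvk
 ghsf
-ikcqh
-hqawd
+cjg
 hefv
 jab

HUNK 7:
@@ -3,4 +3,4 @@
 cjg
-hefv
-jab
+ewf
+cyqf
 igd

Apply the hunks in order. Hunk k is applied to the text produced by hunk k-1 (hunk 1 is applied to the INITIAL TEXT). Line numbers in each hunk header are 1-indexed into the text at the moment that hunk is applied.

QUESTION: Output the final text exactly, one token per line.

Answer: wvk
ghsf
cjg
ewf
cyqf
igd

Derivation:
Hunk 1: at line 3 remove [bxg,vvls,jhaai] add [fkqfs,oxz] -> 10 lines: wvk ghsf ikcqh hqawd fkqfs oxz trfuc iifed ewr igd
Hunk 2: at line 5 remove [oxz,trfuc,iifed] add [qux,utzwg] -> 9 lines: wvk ghsf ikcqh hqawd fkqfs qux utzwg ewr igd
Hunk 3: at line 6 remove [utzwg,ewr] add [gwsi] -> 8 lines: wvk ghsf ikcqh hqawd fkqfs qux gwsi igd
Hunk 4: at line 4 remove [fkqfs,qux,gwsi] add [cgbkd] -> 6 lines: wvk ghsf ikcqh hqawd cgbkd igd
Hunk 5: at line 4 remove [cgbkd] add [hefv,jab] -> 7 lines: wvk ghsf ikcqh hqawd hefv jab igd
Hunk 6: at line 1 remove [ikcqh,hqawd] add [cjg] -> 6 lines: wvk ghsf cjg hefv jab igd
Hunk 7: at line 3 remove [hefv,jab] add [ewf,cyqf] -> 6 lines: wvk ghsf cjg ewf cyqf igd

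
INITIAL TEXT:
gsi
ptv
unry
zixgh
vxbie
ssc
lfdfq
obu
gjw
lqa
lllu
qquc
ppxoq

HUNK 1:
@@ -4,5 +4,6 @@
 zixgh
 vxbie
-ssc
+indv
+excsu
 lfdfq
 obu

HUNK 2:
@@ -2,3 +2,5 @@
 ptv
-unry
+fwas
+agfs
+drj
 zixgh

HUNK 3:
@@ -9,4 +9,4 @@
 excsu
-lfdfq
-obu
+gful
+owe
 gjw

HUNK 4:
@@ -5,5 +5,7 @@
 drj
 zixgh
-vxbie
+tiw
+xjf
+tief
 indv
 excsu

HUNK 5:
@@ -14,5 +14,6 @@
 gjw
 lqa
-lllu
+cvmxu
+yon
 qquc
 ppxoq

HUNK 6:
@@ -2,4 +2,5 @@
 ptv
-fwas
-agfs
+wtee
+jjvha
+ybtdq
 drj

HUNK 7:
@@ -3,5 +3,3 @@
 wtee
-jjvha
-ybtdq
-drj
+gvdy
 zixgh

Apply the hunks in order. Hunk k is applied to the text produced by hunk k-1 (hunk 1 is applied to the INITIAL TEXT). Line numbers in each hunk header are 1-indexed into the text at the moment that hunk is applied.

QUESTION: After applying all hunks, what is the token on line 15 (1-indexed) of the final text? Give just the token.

Hunk 1: at line 4 remove [ssc] add [indv,excsu] -> 14 lines: gsi ptv unry zixgh vxbie indv excsu lfdfq obu gjw lqa lllu qquc ppxoq
Hunk 2: at line 2 remove [unry] add [fwas,agfs,drj] -> 16 lines: gsi ptv fwas agfs drj zixgh vxbie indv excsu lfdfq obu gjw lqa lllu qquc ppxoq
Hunk 3: at line 9 remove [lfdfq,obu] add [gful,owe] -> 16 lines: gsi ptv fwas agfs drj zixgh vxbie indv excsu gful owe gjw lqa lllu qquc ppxoq
Hunk 4: at line 5 remove [vxbie] add [tiw,xjf,tief] -> 18 lines: gsi ptv fwas agfs drj zixgh tiw xjf tief indv excsu gful owe gjw lqa lllu qquc ppxoq
Hunk 5: at line 14 remove [lllu] add [cvmxu,yon] -> 19 lines: gsi ptv fwas agfs drj zixgh tiw xjf tief indv excsu gful owe gjw lqa cvmxu yon qquc ppxoq
Hunk 6: at line 2 remove [fwas,agfs] add [wtee,jjvha,ybtdq] -> 20 lines: gsi ptv wtee jjvha ybtdq drj zixgh tiw xjf tief indv excsu gful owe gjw lqa cvmxu yon qquc ppxoq
Hunk 7: at line 3 remove [jjvha,ybtdq,drj] add [gvdy] -> 18 lines: gsi ptv wtee gvdy zixgh tiw xjf tief indv excsu gful owe gjw lqa cvmxu yon qquc ppxoq
Final line 15: cvmxu

Answer: cvmxu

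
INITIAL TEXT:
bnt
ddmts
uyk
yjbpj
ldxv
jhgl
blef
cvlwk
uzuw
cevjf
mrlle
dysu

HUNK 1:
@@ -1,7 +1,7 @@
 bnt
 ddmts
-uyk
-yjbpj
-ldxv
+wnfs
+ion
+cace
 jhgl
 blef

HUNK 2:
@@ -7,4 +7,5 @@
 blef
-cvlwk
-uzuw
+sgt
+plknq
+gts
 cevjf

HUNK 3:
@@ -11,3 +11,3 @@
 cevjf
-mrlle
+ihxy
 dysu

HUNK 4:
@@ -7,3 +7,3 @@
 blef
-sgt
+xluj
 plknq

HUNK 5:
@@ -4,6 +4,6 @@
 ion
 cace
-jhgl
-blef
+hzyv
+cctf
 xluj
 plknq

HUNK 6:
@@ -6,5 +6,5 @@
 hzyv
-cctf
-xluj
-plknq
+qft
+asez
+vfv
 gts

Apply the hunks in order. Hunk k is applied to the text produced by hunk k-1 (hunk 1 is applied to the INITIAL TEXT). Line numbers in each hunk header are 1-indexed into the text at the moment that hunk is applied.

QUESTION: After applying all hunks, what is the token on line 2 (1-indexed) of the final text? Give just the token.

Hunk 1: at line 1 remove [uyk,yjbpj,ldxv] add [wnfs,ion,cace] -> 12 lines: bnt ddmts wnfs ion cace jhgl blef cvlwk uzuw cevjf mrlle dysu
Hunk 2: at line 7 remove [cvlwk,uzuw] add [sgt,plknq,gts] -> 13 lines: bnt ddmts wnfs ion cace jhgl blef sgt plknq gts cevjf mrlle dysu
Hunk 3: at line 11 remove [mrlle] add [ihxy] -> 13 lines: bnt ddmts wnfs ion cace jhgl blef sgt plknq gts cevjf ihxy dysu
Hunk 4: at line 7 remove [sgt] add [xluj] -> 13 lines: bnt ddmts wnfs ion cace jhgl blef xluj plknq gts cevjf ihxy dysu
Hunk 5: at line 4 remove [jhgl,blef] add [hzyv,cctf] -> 13 lines: bnt ddmts wnfs ion cace hzyv cctf xluj plknq gts cevjf ihxy dysu
Hunk 6: at line 6 remove [cctf,xluj,plknq] add [qft,asez,vfv] -> 13 lines: bnt ddmts wnfs ion cace hzyv qft asez vfv gts cevjf ihxy dysu
Final line 2: ddmts

Answer: ddmts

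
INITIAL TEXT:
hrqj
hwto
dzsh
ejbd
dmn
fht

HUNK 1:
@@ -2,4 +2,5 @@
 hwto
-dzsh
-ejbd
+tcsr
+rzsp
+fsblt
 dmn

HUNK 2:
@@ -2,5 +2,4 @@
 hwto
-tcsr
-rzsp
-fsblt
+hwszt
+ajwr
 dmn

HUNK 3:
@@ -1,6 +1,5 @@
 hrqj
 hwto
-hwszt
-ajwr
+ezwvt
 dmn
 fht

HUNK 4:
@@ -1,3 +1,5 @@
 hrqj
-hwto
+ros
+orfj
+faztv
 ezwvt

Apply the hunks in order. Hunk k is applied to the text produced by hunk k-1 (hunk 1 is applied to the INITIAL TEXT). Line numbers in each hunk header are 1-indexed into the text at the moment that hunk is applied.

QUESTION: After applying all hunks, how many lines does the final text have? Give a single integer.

Answer: 7

Derivation:
Hunk 1: at line 2 remove [dzsh,ejbd] add [tcsr,rzsp,fsblt] -> 7 lines: hrqj hwto tcsr rzsp fsblt dmn fht
Hunk 2: at line 2 remove [tcsr,rzsp,fsblt] add [hwszt,ajwr] -> 6 lines: hrqj hwto hwszt ajwr dmn fht
Hunk 3: at line 1 remove [hwszt,ajwr] add [ezwvt] -> 5 lines: hrqj hwto ezwvt dmn fht
Hunk 4: at line 1 remove [hwto] add [ros,orfj,faztv] -> 7 lines: hrqj ros orfj faztv ezwvt dmn fht
Final line count: 7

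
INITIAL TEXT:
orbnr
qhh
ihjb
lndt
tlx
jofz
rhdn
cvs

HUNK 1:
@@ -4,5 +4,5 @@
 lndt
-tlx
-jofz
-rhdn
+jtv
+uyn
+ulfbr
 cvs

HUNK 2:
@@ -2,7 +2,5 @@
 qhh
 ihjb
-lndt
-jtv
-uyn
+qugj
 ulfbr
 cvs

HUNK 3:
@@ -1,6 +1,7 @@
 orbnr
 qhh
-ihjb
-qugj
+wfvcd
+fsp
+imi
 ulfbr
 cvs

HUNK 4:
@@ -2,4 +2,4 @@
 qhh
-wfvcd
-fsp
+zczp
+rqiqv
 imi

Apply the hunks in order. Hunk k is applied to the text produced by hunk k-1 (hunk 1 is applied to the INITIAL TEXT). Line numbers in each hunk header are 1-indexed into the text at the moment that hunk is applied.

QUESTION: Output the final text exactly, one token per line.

Hunk 1: at line 4 remove [tlx,jofz,rhdn] add [jtv,uyn,ulfbr] -> 8 lines: orbnr qhh ihjb lndt jtv uyn ulfbr cvs
Hunk 2: at line 2 remove [lndt,jtv,uyn] add [qugj] -> 6 lines: orbnr qhh ihjb qugj ulfbr cvs
Hunk 3: at line 1 remove [ihjb,qugj] add [wfvcd,fsp,imi] -> 7 lines: orbnr qhh wfvcd fsp imi ulfbr cvs
Hunk 4: at line 2 remove [wfvcd,fsp] add [zczp,rqiqv] -> 7 lines: orbnr qhh zczp rqiqv imi ulfbr cvs

Answer: orbnr
qhh
zczp
rqiqv
imi
ulfbr
cvs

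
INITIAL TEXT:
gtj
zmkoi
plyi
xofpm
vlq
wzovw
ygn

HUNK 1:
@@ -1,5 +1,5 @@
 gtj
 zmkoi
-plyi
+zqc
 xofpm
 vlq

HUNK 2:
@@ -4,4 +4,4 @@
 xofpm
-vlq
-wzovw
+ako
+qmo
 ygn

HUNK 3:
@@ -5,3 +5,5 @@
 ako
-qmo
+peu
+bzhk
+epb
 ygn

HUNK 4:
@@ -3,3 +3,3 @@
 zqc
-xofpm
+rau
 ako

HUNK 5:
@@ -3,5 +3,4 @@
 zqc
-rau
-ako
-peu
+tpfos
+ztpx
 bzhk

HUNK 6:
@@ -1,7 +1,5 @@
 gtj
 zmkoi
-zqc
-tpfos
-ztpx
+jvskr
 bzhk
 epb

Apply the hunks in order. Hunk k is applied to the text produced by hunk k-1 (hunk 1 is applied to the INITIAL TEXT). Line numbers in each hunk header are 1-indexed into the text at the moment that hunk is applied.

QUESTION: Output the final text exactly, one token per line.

Hunk 1: at line 1 remove [plyi] add [zqc] -> 7 lines: gtj zmkoi zqc xofpm vlq wzovw ygn
Hunk 2: at line 4 remove [vlq,wzovw] add [ako,qmo] -> 7 lines: gtj zmkoi zqc xofpm ako qmo ygn
Hunk 3: at line 5 remove [qmo] add [peu,bzhk,epb] -> 9 lines: gtj zmkoi zqc xofpm ako peu bzhk epb ygn
Hunk 4: at line 3 remove [xofpm] add [rau] -> 9 lines: gtj zmkoi zqc rau ako peu bzhk epb ygn
Hunk 5: at line 3 remove [rau,ako,peu] add [tpfos,ztpx] -> 8 lines: gtj zmkoi zqc tpfos ztpx bzhk epb ygn
Hunk 6: at line 1 remove [zqc,tpfos,ztpx] add [jvskr] -> 6 lines: gtj zmkoi jvskr bzhk epb ygn

Answer: gtj
zmkoi
jvskr
bzhk
epb
ygn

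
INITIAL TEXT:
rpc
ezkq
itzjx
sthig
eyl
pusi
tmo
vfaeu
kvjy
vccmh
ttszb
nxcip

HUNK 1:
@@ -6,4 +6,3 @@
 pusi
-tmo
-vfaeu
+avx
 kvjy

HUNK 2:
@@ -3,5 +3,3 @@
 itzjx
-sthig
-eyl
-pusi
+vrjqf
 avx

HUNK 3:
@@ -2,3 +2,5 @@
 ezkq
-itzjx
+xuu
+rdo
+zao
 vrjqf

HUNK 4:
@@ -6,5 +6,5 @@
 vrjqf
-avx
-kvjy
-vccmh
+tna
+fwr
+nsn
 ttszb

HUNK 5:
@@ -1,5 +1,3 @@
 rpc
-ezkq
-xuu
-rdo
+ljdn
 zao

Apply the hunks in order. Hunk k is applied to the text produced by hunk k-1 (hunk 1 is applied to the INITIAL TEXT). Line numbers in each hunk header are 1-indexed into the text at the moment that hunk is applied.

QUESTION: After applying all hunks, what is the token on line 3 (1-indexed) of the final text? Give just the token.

Answer: zao

Derivation:
Hunk 1: at line 6 remove [tmo,vfaeu] add [avx] -> 11 lines: rpc ezkq itzjx sthig eyl pusi avx kvjy vccmh ttszb nxcip
Hunk 2: at line 3 remove [sthig,eyl,pusi] add [vrjqf] -> 9 lines: rpc ezkq itzjx vrjqf avx kvjy vccmh ttszb nxcip
Hunk 3: at line 2 remove [itzjx] add [xuu,rdo,zao] -> 11 lines: rpc ezkq xuu rdo zao vrjqf avx kvjy vccmh ttszb nxcip
Hunk 4: at line 6 remove [avx,kvjy,vccmh] add [tna,fwr,nsn] -> 11 lines: rpc ezkq xuu rdo zao vrjqf tna fwr nsn ttszb nxcip
Hunk 5: at line 1 remove [ezkq,xuu,rdo] add [ljdn] -> 9 lines: rpc ljdn zao vrjqf tna fwr nsn ttszb nxcip
Final line 3: zao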